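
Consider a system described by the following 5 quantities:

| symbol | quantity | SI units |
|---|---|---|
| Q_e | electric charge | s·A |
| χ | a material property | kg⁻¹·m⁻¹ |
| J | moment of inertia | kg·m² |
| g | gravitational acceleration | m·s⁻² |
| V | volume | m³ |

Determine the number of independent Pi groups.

1

There are 5 variables and 4 base dimensions (M, L, T, I).
The dimension matrix has rank 4.
Independent dimensionless groups: 5 − 4 = 1.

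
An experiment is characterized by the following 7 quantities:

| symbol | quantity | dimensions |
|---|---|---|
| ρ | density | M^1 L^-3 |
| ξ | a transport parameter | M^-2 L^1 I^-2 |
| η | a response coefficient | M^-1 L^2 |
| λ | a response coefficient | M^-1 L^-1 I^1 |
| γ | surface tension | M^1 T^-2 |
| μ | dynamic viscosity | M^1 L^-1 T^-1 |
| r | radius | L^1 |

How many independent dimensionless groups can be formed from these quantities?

3

There are 7 variables and 4 base dimensions (M, L, T, I).
The dimension matrix has rank 4.
Independent dimensionless groups: 7 − 4 = 3.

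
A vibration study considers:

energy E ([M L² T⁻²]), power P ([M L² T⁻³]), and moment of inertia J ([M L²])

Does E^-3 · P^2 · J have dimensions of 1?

yes

Sum the exponent of each base dimension across the product:
  M: −3·[E]_M + 2·[P]_M + [J]_M = −3·(1) + 2·(1) + (1) = 0
  L: −3·[E]_L + 2·[P]_L + [J]_L = −3·(2) + 2·(2) + (2) = 0
  T: −3·[E]_T + 2·[P]_T + [J]_T = −3·(-2) + 2·(-3) + (0) = 0
  I: −3·[E]_I + 2·[P]_I + [J]_I = −3·(0) + 2·(0) + (0) = 0
All base exponents vanish — dimensionless.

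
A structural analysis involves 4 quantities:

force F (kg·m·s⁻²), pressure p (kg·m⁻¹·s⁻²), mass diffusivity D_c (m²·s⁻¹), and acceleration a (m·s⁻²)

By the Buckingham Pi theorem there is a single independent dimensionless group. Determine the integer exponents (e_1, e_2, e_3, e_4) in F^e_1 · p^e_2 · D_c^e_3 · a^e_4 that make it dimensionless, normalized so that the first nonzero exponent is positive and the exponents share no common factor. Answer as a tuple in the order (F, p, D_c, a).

M: e_1·(1) + e_2·(1) + e_3·(0) + e_4·(0) = 0
L: e_1·(1) + e_2·(-1) + e_3·(2) + e_4·(1) = 0
T: e_1·(-2) + e_2·(-2) + e_3·(-1) + e_4·(-2) = 0
Solving this homogeneous linear system for the smallest-integer solution (first nonzero entry positive) gives (3, -3, -4, 2).

(3, -3, -4, 2)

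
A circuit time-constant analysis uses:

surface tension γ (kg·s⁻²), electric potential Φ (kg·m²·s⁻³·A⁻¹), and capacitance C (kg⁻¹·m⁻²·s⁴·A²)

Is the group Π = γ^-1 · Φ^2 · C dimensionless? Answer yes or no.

no

Sum the exponent of each base dimension across the product:
  M: −[γ]_M + 2·[Φ]_M + [C]_M = −(1) + 2·(1) + (-1) = 0
  L: −[γ]_L + 2·[Φ]_L + [C]_L = −(0) + 2·(2) + (-2) = 2
  T: −[γ]_T + 2·[Φ]_T + [C]_T = −(-2) + 2·(-3) + (4) = 0
  I: −[γ]_I + 2·[Φ]_I + [C]_I = −(0) + 2·(-1) + (2) = 0
Net dimensions [L²] ≠ [1] — not dimensionless.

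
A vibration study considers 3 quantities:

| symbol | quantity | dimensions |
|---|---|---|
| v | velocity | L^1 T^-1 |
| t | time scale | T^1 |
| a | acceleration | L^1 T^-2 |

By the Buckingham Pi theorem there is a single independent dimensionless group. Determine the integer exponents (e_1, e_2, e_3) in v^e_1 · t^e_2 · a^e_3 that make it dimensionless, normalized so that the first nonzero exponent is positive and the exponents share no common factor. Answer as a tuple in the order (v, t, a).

L: e_1·(1) + e_2·(0) + e_3·(1) = 0
T: e_1·(-1) + e_2·(1) + e_3·(-2) = 0
Solving this homogeneous linear system for the smallest-integer solution (first nonzero entry positive) gives (1, -1, -1).

(1, -1, -1)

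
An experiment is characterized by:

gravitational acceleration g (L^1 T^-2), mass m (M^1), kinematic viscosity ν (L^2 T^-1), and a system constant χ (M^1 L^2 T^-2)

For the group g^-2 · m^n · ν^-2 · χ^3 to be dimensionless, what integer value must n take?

-3

Balance the M exponent: (1)·n from m, plus −2·(0) − 2·(0) + 3·(1) = 3 from the rest, must sum to zero.
n + 3 = 0, so n = -3.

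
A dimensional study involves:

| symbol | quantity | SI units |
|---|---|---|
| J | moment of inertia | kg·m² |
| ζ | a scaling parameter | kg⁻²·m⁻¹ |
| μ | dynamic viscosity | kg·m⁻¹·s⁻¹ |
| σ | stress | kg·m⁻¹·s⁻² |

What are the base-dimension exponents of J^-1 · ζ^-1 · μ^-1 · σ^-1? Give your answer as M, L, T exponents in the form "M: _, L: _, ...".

Collect each base-dimension exponent across the product:
  M: −(1) − (-2) − (1) − (1) = -1
  L: −(2) − (-1) − (-1) − (-1) = 1
  T: −(0) − (0) − (-1) − (-2) = 3
So the dimensions are [M⁻¹ L T³].

M: -1, L: 1, T: 3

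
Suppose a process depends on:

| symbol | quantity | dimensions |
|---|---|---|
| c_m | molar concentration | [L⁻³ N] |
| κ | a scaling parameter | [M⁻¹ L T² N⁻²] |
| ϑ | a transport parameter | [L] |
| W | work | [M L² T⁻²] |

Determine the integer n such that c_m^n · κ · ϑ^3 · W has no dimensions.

2

Balance the L exponent: (-3)·n from c_m, plus (1) + 3·(1) + (2) = 6 from the rest, must sum to zero.
-3n + 6 = 0, so n = 2.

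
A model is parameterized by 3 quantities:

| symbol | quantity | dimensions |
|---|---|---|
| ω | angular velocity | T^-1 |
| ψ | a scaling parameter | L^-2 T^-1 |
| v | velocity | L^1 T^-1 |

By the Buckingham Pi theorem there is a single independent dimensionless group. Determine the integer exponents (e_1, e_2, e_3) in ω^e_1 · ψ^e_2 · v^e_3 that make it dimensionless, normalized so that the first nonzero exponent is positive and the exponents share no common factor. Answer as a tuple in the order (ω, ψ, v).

L: e_1·(0) + e_2·(-2) + e_3·(1) = 0
T: e_1·(-1) + e_2·(-1) + e_3·(-1) = 0
Solving this homogeneous linear system for the smallest-integer solution (first nonzero entry positive) gives (3, -1, -2).

(3, -1, -2)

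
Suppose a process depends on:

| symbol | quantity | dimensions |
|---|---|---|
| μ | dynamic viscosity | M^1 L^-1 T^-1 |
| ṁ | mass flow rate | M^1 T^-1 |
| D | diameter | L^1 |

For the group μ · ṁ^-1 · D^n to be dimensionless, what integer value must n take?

Balance the L exponent: (1)·n from D, plus (-1) − (0) = -1 from the rest, must sum to zero.
n − 1 = 0, so n = 1.

1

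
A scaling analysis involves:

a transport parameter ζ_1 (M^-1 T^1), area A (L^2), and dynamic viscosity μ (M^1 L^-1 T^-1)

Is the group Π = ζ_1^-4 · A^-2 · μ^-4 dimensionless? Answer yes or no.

Sum the exponent of each base dimension across the product:
  M: −4·[ζ_1]_M − 2·[A]_M − 4·[μ]_M = −4·(-1) − 2·(0) − 4·(1) = 0
  L: −4·[ζ_1]_L − 2·[A]_L − 4·[μ]_L = −4·(0) − 2·(2) − 4·(-1) = 0
  T: −4·[ζ_1]_T − 2·[A]_T − 4·[μ]_T = −4·(1) − 2·(0) − 4·(-1) = 0
  Θ: −4·[ζ_1]_Θ − 2·[A]_Θ − 4·[μ]_Θ = −4·(0) − 2·(0) − 4·(0) = 0
All base exponents vanish — dimensionless.

yes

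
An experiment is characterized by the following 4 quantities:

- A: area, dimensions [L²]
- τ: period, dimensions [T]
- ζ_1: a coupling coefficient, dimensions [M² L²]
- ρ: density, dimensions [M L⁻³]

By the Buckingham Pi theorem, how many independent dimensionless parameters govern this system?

There are 4 variables and 3 base dimensions (M, L, T).
The dimension matrix has rank 3.
Independent dimensionless groups: 4 − 3 = 1.

1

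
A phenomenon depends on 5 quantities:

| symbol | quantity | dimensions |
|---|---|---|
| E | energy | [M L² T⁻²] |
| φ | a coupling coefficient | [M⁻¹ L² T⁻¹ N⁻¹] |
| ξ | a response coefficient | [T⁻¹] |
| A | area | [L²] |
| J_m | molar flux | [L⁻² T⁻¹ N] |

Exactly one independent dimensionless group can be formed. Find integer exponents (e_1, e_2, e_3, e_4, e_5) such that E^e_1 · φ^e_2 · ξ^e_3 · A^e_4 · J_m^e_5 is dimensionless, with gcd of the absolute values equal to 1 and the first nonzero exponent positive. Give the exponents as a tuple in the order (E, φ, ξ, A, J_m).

M: e_1·(1) + e_2·(-1) + e_3·(0) + e_4·(0) + e_5·(0) = 0
L: e_1·(2) + e_2·(2) + e_3·(0) + e_4·(2) + e_5·(-2) = 0
T: e_1·(-2) + e_2·(-1) + e_3·(-1) + e_4·(0) + e_5·(-1) = 0
N: e_1·(0) + e_2·(-1) + e_3·(0) + e_4·(0) + e_5·(1) = 0
Solving this homogeneous linear system for the smallest-integer solution (first nonzero entry positive) gives (1, 1, -4, -1, 1).

(1, 1, -4, -1, 1)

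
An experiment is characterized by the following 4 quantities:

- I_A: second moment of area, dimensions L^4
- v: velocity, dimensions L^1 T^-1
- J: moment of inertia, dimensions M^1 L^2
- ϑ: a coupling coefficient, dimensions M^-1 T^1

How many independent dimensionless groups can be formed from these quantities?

1

There are 4 variables and 3 base dimensions (M, L, T).
The dimension matrix has rank 3.
Independent dimensionless groups: 4 − 3 = 1.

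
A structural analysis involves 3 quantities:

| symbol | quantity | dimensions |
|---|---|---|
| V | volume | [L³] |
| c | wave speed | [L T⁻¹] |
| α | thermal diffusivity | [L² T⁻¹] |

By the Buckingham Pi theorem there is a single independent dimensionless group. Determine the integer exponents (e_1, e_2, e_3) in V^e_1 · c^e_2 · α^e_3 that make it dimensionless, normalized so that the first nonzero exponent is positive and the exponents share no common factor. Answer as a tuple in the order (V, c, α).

(1, 3, -3)

L: e_1·(3) + e_2·(1) + e_3·(2) = 0
T: e_1·(0) + e_2·(-1) + e_3·(-1) = 0
Solving this homogeneous linear system for the smallest-integer solution (first nonzero entry positive) gives (1, 3, -3).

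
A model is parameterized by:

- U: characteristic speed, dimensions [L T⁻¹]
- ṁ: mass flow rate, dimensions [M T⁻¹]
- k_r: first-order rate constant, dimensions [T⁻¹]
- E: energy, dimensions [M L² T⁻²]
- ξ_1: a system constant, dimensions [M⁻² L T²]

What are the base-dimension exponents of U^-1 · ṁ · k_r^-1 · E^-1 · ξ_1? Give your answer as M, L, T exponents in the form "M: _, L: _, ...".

Collect each base-dimension exponent across the product:
  M: −(0) + (1) − (0) − (1) + (-2) = -2
  L: −(1) + (0) − (0) − (2) + (1) = -2
  T: −(-1) + (-1) − (-1) − (-2) + (2) = 5
So the dimensions are [M⁻² L⁻² T⁵].

M: -2, L: -2, T: 5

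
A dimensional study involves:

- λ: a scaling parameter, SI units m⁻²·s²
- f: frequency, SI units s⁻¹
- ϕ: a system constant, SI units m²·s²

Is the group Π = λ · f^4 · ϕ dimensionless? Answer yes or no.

yes

Sum the exponent of each base dimension across the product:
  L: [λ]_L + 4·[f]_L + [ϕ]_L = (-2) + 4·(0) + (2) = 0
  T: [λ]_T + 4·[f]_T + [ϕ]_T = (2) + 4·(-1) + (2) = 0
All base exponents vanish — dimensionless.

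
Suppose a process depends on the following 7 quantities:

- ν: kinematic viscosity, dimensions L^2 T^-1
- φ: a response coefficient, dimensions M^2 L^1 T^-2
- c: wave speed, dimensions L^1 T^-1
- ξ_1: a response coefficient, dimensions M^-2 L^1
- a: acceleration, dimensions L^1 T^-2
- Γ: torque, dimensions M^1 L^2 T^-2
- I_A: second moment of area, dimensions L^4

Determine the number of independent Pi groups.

There are 7 variables and 3 base dimensions (M, L, T).
The dimension matrix has rank 3.
Independent dimensionless groups: 7 − 3 = 4.

4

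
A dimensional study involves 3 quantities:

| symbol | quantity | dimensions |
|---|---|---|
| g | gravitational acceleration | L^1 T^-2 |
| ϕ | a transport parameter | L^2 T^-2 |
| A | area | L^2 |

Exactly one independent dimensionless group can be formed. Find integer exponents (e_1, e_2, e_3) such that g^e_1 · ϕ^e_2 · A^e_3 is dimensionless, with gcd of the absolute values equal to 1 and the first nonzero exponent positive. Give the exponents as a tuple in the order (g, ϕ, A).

(2, -2, 1)

L: e_1·(1) + e_2·(2) + e_3·(2) = 0
T: e_1·(-2) + e_2·(-2) + e_3·(0) = 0
Solving this homogeneous linear system for the smallest-integer solution (first nonzero entry positive) gives (2, -2, 1).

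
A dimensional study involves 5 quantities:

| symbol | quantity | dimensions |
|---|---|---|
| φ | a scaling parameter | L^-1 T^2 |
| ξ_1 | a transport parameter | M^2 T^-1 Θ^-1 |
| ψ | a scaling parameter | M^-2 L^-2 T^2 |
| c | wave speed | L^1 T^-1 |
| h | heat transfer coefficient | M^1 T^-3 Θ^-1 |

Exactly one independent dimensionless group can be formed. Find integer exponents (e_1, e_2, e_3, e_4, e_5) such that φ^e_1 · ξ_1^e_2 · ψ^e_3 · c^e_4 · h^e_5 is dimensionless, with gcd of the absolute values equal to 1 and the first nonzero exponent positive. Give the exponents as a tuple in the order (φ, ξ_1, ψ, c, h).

(4, -2, -1, 2, 2)

M: e_1·(0) + e_2·(2) + e_3·(-2) + e_4·(0) + e_5·(1) = 0
L: e_1·(-1) + e_2·(0) + e_3·(-2) + e_4·(1) + e_5·(0) = 0
T: e_1·(2) + e_2·(-1) + e_3·(2) + e_4·(-1) + e_5·(-3) = 0
Θ: e_1·(0) + e_2·(-1) + e_3·(0) + e_4·(0) + e_5·(-1) = 0
Solving this homogeneous linear system for the smallest-integer solution (first nonzero entry positive) gives (4, -2, -1, 2, 2).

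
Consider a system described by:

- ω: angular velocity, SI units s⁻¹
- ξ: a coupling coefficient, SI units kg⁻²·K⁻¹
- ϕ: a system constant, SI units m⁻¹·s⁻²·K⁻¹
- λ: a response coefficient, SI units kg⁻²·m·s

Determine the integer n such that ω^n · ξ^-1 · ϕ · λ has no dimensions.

-1

Balance the T exponent: (-1)·n from ω, plus −(0) + (-2) + (1) = -1 from the rest, must sum to zero.
−n − 1 = 0, so n = -1.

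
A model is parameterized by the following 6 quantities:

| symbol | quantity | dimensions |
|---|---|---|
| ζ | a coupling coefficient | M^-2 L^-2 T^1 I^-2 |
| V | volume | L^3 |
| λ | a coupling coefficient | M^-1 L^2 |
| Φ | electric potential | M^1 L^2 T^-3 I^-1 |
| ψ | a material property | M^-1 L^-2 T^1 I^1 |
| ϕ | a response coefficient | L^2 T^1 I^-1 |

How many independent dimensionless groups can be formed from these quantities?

There are 6 variables and 4 base dimensions (M, L, T, I).
The dimension matrix has rank 4.
Independent dimensionless groups: 6 − 4 = 2.

2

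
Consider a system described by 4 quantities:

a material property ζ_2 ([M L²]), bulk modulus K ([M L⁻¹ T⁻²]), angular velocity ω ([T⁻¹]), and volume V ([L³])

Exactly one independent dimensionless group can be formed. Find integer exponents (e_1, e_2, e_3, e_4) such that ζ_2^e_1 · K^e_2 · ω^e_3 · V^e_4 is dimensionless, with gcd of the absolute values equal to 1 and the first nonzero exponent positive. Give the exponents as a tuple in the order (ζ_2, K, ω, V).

(1, -1, 2, -1)

M: e_1·(1) + e_2·(1) + e_3·(0) + e_4·(0) = 0
L: e_1·(2) + e_2·(-1) + e_3·(0) + e_4·(3) = 0
T: e_1·(0) + e_2·(-2) + e_3·(-1) + e_4·(0) = 0
Solving this homogeneous linear system for the smallest-integer solution (first nonzero entry positive) gives (1, -1, 2, -1).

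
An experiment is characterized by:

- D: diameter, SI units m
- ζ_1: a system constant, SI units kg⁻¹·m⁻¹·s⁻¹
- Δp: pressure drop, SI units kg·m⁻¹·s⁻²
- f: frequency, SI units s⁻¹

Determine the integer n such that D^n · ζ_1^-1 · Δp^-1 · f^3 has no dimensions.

Balance the L exponent: (1)·n from D, plus −(-1) − (-1) + 3·(0) = 2 from the rest, must sum to zero.
n + 2 = 0, so n = -2.

-2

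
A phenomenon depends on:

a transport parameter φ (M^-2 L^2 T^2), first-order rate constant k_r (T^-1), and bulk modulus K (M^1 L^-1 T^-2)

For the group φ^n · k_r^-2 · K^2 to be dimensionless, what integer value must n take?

1

Balance the M exponent: (-2)·n from φ, plus −2·(0) + 2·(1) = 2 from the rest, must sum to zero.
-2n + 2 = 0, so n = 1.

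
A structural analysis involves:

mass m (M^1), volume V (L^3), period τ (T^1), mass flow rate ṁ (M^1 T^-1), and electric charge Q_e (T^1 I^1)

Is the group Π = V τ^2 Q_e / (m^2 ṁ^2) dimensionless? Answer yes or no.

Sum the exponent of each base dimension across the product:
  M: −2·[m]_M + [V]_M + 2·[τ]_M − 2·[ṁ]_M + [Q_e]_M = −2·(1) + (0) + 2·(0) − 2·(1) + (0) = -4
  L: −2·[m]_L + [V]_L + 2·[τ]_L − 2·[ṁ]_L + [Q_e]_L = −2·(0) + (3) + 2·(0) − 2·(0) + (0) = 3
  T: −2·[m]_T + [V]_T + 2·[τ]_T − 2·[ṁ]_T + [Q_e]_T = −2·(0) + (0) + 2·(1) − 2·(-1) + (1) = 5
  I: −2·[m]_I + [V]_I + 2·[τ]_I − 2·[ṁ]_I + [Q_e]_I = −2·(0) + (0) + 2·(0) − 2·(0) + (1) = 1
Net dimensions [M⁻⁴ L³ T⁵ I] ≠ [1] — not dimensionless.

no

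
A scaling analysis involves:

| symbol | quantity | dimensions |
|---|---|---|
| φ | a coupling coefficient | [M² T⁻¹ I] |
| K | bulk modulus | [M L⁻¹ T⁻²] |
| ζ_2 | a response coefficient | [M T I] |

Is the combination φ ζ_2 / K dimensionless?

Sum the exponent of each base dimension across the product:
  M: [φ]_M − [K]_M + [ζ_2]_M = (2) − (1) + (1) = 2
  L: [φ]_L − [K]_L + [ζ_2]_L = (0) − (-1) + (0) = 1
  T: [φ]_T − [K]_T + [ζ_2]_T = (-1) − (-2) + (1) = 2
  I: [φ]_I − [K]_I + [ζ_2]_I = (1) − (0) + (1) = 2
Net dimensions [M² L T² I²] ≠ [1] — not dimensionless.

no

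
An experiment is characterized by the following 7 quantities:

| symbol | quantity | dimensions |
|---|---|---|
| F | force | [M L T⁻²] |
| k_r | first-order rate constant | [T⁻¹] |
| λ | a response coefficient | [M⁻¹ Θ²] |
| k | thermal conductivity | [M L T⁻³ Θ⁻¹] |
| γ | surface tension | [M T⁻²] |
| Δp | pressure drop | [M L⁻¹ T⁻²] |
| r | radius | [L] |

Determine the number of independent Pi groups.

There are 7 variables and 4 base dimensions (M, L, T, Θ).
The dimension matrix has rank 4.
Independent dimensionless groups: 7 − 4 = 3.

3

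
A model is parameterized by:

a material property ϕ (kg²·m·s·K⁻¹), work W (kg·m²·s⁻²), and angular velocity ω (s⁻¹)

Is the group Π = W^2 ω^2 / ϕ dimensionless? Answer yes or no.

Sum the exponent of each base dimension across the product:
  M: −[ϕ]_M + 2·[W]_M + 2·[ω]_M = −(2) + 2·(1) + 2·(0) = 0
  L: −[ϕ]_L + 2·[W]_L + 2·[ω]_L = −(1) + 2·(2) + 2·(0) = 3
  T: −[ϕ]_T + 2·[W]_T + 2·[ω]_T = −(1) + 2·(-2) + 2·(-1) = -7
  Θ: −[ϕ]_Θ + 2·[W]_Θ + 2·[ω]_Θ = −(-1) + 2·(0) + 2·(0) = 1
Net dimensions [L³ T⁻⁷ Θ] ≠ [1] — not dimensionless.

no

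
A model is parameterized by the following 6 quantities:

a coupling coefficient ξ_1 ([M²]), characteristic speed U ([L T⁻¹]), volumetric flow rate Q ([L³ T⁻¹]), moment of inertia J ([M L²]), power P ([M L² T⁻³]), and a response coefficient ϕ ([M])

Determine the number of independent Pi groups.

There are 6 variables and 3 base dimensions (M, L, T).
The dimension matrix has rank 3.
Independent dimensionless groups: 6 − 3 = 3.

3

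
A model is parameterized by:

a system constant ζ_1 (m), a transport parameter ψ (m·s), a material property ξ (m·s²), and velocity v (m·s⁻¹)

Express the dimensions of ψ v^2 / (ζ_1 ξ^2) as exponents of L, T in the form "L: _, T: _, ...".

Collect each base-dimension exponent across the product:
  L: −(1) + (1) − 2·(1) + 2·(1) = 0
  T: −(0) + (1) − 2·(2) + 2·(-1) = -5
So the dimensions are [T⁻⁵].

L: 0, T: -5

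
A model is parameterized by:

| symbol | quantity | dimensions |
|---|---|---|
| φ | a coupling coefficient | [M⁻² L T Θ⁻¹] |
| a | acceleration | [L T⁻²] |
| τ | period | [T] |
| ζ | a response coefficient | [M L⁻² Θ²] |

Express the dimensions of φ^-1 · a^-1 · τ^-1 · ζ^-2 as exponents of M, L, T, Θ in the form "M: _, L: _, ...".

M: 0, L: 2, T: 0, Θ: -3

Collect each base-dimension exponent across the product:
  M: −(-2) − (0) − (0) − 2·(1) = 0
  L: −(1) − (1) − (0) − 2·(-2) = 2
  T: −(1) − (-2) − (1) − 2·(0) = 0
  Θ: −(-1) − (0) − (0) − 2·(2) = -3
So the dimensions are [L² Θ⁻³].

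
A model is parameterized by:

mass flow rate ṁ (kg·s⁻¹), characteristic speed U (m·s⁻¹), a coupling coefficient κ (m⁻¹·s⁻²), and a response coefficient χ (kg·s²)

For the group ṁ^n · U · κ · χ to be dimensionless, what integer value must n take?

Balance the M exponent: (1)·n from ṁ, plus (0) + (0) + (1) = 1 from the rest, must sum to zero.
n + 1 = 0, so n = -1.

-1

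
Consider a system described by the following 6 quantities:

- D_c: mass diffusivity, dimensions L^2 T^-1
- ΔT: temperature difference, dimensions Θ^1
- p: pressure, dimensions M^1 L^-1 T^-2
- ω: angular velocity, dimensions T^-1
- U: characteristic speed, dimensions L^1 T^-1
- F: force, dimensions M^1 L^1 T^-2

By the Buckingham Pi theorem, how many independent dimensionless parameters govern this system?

2

There are 6 variables and 4 base dimensions (M, L, T, Θ).
The dimension matrix has rank 4.
Independent dimensionless groups: 6 − 4 = 2.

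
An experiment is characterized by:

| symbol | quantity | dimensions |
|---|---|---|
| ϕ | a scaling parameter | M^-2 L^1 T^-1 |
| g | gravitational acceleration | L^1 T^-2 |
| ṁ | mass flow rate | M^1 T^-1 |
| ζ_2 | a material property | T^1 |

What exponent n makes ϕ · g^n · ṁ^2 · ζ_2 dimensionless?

-1

Balance the L exponent: (1)·n from g, plus (1) + 2·(0) + (0) = 1 from the rest, must sum to zero.
n + 1 = 0, so n = -1.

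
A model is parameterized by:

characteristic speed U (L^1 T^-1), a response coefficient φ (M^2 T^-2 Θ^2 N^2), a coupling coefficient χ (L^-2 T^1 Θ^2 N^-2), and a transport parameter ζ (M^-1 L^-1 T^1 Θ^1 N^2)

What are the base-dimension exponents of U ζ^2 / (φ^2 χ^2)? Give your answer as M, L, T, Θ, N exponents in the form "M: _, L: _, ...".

M: -6, L: 3, T: 3, Θ: -6, N: 4

Collect each base-dimension exponent across the product:
  M: (0) − 2·(2) − 2·(0) + 2·(-1) = -6
  L: (1) − 2·(0) − 2·(-2) + 2·(-1) = 3
  T: (-1) − 2·(-2) − 2·(1) + 2·(1) = 3
  Θ: (0) − 2·(2) − 2·(2) + 2·(1) = -6
  N: (0) − 2·(2) − 2·(-2) + 2·(2) = 4
So the dimensions are [M⁻⁶ L³ T³ Θ⁻⁶ N⁴].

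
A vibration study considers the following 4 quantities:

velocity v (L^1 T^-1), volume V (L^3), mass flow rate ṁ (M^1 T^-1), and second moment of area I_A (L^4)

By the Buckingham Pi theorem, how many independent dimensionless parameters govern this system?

1

There are 4 variables and 3 base dimensions (M, L, T).
The dimension matrix has rank 3.
Independent dimensionless groups: 4 − 3 = 1.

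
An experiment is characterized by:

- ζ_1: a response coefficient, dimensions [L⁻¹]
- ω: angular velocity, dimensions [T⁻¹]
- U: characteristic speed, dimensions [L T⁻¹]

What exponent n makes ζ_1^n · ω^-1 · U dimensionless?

Balance the L exponent: (-1)·n from ζ_1, plus −(0) + (1) = 1 from the rest, must sum to zero.
−n + 1 = 0, so n = 1.

1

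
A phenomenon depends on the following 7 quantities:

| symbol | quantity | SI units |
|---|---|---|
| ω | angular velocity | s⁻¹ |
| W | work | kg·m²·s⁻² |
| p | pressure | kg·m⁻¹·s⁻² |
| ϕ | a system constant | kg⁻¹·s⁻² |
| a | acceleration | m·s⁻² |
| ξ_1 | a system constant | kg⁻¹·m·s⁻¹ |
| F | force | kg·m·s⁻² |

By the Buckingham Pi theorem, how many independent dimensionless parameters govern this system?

There are 7 variables and 3 base dimensions (M, L, T).
The dimension matrix has rank 3.
Independent dimensionless groups: 7 − 3 = 4.

4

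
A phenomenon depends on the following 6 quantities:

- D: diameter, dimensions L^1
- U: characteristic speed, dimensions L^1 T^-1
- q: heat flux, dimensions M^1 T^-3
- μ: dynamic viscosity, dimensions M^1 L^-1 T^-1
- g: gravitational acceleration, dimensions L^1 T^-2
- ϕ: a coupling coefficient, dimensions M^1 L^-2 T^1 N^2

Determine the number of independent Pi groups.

2

There are 6 variables and 4 base dimensions (M, L, T, N).
The dimension matrix has rank 4.
Independent dimensionless groups: 6 − 4 = 2.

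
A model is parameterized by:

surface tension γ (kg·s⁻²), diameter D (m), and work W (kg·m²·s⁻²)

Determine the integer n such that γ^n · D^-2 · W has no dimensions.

-1

Balance the M exponent: (1)·n from γ, plus −2·(0) + (1) = 1 from the rest, must sum to zero.
n + 1 = 0, so n = -1.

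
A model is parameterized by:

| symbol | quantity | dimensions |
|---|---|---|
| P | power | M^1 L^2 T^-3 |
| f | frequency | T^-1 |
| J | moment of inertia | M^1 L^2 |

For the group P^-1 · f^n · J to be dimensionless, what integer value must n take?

3

Balance the T exponent: (-1)·n from f, plus −(-3) + (0) = 3 from the rest, must sum to zero.
−n + 3 = 0, so n = 3.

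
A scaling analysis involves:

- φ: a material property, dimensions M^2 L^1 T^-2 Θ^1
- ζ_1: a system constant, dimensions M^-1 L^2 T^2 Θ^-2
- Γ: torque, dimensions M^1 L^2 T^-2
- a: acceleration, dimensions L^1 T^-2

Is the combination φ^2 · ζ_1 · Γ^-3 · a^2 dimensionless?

yes

Sum the exponent of each base dimension across the product:
  M: 2·[φ]_M + [ζ_1]_M − 3·[Γ]_M + 2·[a]_M = 2·(2) + (-1) − 3·(1) + 2·(0) = 0
  L: 2·[φ]_L + [ζ_1]_L − 3·[Γ]_L + 2·[a]_L = 2·(1) + (2) − 3·(2) + 2·(1) = 0
  T: 2·[φ]_T + [ζ_1]_T − 3·[Γ]_T + 2·[a]_T = 2·(-2) + (2) − 3·(-2) + 2·(-2) = 0
  Θ: 2·[φ]_Θ + [ζ_1]_Θ − 3·[Γ]_Θ + 2·[a]_Θ = 2·(1) + (-2) − 3·(0) + 2·(0) = 0
All base exponents vanish — dimensionless.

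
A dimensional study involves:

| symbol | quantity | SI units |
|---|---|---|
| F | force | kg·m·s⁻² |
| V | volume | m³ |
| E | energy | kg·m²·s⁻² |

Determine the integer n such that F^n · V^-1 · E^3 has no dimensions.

-3

Balance the M exponent: (1)·n from F, plus −(0) + 3·(1) = 3 from the rest, must sum to zero.
n + 3 = 0, so n = -3.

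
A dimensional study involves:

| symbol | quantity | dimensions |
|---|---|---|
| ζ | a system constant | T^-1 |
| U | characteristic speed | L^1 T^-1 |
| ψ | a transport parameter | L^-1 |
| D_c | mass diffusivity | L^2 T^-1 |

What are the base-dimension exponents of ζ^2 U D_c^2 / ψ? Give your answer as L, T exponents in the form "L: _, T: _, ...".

L: 6, T: -5

Collect each base-dimension exponent across the product:
  L: 2·(0) + (1) − (-1) + 2·(2) = 6
  T: 2·(-1) + (-1) − (0) + 2·(-1) = -5
So the dimensions are [L⁶ T⁻⁵].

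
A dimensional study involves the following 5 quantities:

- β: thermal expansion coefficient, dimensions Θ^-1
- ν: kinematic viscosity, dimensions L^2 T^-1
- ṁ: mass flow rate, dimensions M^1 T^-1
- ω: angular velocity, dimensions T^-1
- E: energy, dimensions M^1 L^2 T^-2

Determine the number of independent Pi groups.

There are 5 variables and 4 base dimensions (M, L, T, Θ).
The dimension matrix has rank 4.
Independent dimensionless groups: 5 − 4 = 1.

1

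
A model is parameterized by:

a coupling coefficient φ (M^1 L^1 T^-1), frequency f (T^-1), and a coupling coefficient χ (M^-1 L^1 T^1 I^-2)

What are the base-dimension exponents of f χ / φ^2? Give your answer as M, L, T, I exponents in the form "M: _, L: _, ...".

Collect each base-dimension exponent across the product:
  M: −2·(1) + (0) + (-1) = -3
  L: −2·(1) + (0) + (1) = -1
  T: −2·(-1) + (-1) + (1) = 2
  I: −2·(0) + (0) + (-2) = -2
So the dimensions are [M⁻³ L⁻¹ T² I⁻²].

M: -3, L: -1, T: 2, I: -2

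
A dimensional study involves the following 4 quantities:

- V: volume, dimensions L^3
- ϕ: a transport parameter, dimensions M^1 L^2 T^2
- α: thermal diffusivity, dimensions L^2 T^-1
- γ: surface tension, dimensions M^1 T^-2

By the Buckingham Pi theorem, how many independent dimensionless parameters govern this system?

1

There are 4 variables and 3 base dimensions (M, L, T).
The dimension matrix has rank 3.
Independent dimensionless groups: 4 − 3 = 1.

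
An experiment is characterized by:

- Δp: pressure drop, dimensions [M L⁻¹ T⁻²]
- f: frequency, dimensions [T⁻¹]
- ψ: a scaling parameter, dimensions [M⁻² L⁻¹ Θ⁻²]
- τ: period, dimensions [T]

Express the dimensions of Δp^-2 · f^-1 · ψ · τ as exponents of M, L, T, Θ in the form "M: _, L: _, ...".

Collect each base-dimension exponent across the product:
  M: −2·(1) − (0) + (-2) + (0) = -4
  L: −2·(-1) − (0) + (-1) + (0) = 1
  T: −2·(-2) − (-1) + (0) + (1) = 6
  Θ: −2·(0) − (0) + (-2) + (0) = -2
So the dimensions are [M⁻⁴ L T⁶ Θ⁻²].

M: -4, L: 1, T: 6, Θ: -2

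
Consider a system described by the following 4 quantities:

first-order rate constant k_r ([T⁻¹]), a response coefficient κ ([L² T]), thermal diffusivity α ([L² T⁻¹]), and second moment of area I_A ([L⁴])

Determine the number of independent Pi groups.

2

There are 4 variables and 2 base dimensions (L, T).
The dimension matrix has rank 2.
Independent dimensionless groups: 4 − 2 = 2.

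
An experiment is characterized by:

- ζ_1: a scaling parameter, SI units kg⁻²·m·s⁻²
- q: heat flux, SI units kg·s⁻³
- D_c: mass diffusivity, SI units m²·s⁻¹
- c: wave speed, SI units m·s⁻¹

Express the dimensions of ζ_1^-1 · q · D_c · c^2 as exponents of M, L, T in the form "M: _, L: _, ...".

M: 3, L: 3, T: -4

Collect each base-dimension exponent across the product:
  M: −(-2) + (1) + (0) + 2·(0) = 3
  L: −(1) + (0) + (2) + 2·(1) = 3
  T: −(-2) + (-3) + (-1) + 2·(-1) = -4
So the dimensions are [M³ L³ T⁻⁴].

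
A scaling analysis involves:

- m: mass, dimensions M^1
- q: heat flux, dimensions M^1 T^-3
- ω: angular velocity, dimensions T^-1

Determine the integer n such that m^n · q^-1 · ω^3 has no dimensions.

1

Balance the M exponent: (1)·n from m, plus −(1) + 3·(0) = -1 from the rest, must sum to zero.
n − 1 = 0, so n = 1.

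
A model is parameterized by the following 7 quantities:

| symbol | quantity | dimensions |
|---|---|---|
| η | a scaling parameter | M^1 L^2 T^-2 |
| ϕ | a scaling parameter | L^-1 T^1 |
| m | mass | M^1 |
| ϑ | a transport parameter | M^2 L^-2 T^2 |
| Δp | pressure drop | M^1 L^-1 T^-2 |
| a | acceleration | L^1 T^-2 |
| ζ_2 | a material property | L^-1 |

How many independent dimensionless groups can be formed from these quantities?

There are 7 variables and 3 base dimensions (M, L, T).
The dimension matrix has rank 3.
Independent dimensionless groups: 7 − 3 = 4.

4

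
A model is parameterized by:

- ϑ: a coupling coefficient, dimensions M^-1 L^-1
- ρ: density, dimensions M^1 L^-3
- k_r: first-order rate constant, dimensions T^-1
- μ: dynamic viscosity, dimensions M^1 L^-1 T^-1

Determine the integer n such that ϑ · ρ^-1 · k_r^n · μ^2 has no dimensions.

-2

Balance the T exponent: (-1)·n from k_r, plus (0) − (0) + 2·(-1) = -2 from the rest, must sum to zero.
−n − 2 = 0, so n = -2.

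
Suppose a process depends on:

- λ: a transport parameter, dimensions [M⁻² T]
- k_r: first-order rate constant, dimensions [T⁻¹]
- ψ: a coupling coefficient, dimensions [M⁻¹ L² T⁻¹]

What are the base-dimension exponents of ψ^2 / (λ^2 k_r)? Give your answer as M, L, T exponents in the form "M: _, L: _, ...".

M: 2, L: 4, T: -3

Collect each base-dimension exponent across the product:
  M: −2·(-2) − (0) + 2·(-1) = 2
  L: −2·(0) − (0) + 2·(2) = 4
  T: −2·(1) − (-1) + 2·(-1) = -3
So the dimensions are [M² L⁴ T⁻³].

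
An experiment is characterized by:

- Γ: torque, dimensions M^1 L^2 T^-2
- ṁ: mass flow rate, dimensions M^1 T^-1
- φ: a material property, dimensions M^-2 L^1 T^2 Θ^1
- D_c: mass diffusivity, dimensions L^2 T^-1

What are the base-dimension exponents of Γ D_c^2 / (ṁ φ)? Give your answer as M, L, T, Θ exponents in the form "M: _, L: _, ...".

M: 2, L: 5, T: -5, Θ: -1

Collect each base-dimension exponent across the product:
  M: (1) − (1) − (-2) + 2·(0) = 2
  L: (2) − (0) − (1) + 2·(2) = 5
  T: (-2) − (-1) − (2) + 2·(-1) = -5
  Θ: (0) − (0) − (1) + 2·(0) = -1
So the dimensions are [M² L⁵ T⁻⁵ Θ⁻¹].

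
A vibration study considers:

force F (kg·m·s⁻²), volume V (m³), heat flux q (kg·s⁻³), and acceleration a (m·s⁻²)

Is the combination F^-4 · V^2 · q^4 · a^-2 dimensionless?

yes

Sum the exponent of each base dimension across the product:
  M: −4·[F]_M + 2·[V]_M + 4·[q]_M − 2·[a]_M = −4·(1) + 2·(0) + 4·(1) − 2·(0) = 0
  L: −4·[F]_L + 2·[V]_L + 4·[q]_L − 2·[a]_L = −4·(1) + 2·(3) + 4·(0) − 2·(1) = 0
  T: −4·[F]_T + 2·[V]_T + 4·[q]_T − 2·[a]_T = −4·(-2) + 2·(0) + 4·(-3) − 2·(-2) = 0
All base exponents vanish — dimensionless.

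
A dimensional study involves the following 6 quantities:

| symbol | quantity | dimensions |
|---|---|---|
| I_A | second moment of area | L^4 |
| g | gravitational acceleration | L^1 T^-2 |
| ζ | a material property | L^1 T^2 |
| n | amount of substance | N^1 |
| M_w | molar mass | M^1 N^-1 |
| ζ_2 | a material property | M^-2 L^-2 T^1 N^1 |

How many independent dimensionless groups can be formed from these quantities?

There are 6 variables and 4 base dimensions (M, L, T, N).
The dimension matrix has rank 4.
Independent dimensionless groups: 6 − 4 = 2.

2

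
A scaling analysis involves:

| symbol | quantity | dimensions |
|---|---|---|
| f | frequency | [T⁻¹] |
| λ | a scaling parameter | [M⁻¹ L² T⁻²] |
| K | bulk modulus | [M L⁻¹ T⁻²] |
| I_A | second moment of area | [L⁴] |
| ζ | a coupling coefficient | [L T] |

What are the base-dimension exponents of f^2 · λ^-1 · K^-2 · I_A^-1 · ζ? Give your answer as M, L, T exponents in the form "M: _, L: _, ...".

M: -1, L: -3, T: 5

Collect each base-dimension exponent across the product:
  M: 2·(0) − (-1) − 2·(1) − (0) + (0) = -1
  L: 2·(0) − (2) − 2·(-1) − (4) + (1) = -3
  T: 2·(-1) − (-2) − 2·(-2) − (0) + (1) = 5
So the dimensions are [M⁻¹ L⁻³ T⁵].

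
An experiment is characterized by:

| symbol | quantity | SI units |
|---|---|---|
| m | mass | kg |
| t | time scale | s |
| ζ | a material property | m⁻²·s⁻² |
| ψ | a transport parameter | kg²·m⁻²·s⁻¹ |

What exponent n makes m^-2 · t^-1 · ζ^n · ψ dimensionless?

Balance the L exponent: (-2)·n from ζ, plus −2·(0) − (0) + (-2) = -2 from the rest, must sum to zero.
-2n − 2 = 0, so n = -1.

-1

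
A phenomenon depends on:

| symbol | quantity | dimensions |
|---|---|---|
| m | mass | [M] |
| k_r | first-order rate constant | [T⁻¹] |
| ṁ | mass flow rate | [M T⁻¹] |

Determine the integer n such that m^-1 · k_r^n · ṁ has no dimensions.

Balance the T exponent: (-1)·n from k_r, plus −(0) + (-1) = -1 from the rest, must sum to zero.
−n − 1 = 0, so n = -1.

-1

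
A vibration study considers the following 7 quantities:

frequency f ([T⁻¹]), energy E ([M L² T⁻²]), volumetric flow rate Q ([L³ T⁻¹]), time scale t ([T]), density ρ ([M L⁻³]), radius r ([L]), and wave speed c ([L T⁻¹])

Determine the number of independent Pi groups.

There are 7 variables and 3 base dimensions (M, L, T).
The dimension matrix has rank 3.
Independent dimensionless groups: 7 − 3 = 4.

4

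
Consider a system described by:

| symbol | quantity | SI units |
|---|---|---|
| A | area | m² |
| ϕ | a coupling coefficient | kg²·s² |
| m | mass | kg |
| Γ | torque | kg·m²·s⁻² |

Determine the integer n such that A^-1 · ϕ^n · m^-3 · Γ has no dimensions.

1

Balance the M exponent: (2)·n from ϕ, plus −(0) − 3·(1) + (1) = -2 from the rest, must sum to zero.
2n − 2 = 0, so n = 1.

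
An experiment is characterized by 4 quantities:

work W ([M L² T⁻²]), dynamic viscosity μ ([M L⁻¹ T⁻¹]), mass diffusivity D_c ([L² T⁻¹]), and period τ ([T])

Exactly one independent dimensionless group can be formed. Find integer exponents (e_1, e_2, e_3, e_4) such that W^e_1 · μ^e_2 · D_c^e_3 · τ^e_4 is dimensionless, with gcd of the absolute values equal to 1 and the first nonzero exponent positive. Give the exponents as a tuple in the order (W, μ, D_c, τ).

M: e_1·(1) + e_2·(1) + e_3·(0) + e_4·(0) = 0
L: e_1·(2) + e_2·(-1) + e_3·(2) + e_4·(0) = 0
T: e_1·(-2) + e_2·(-1) + e_3·(-1) + e_4·(1) = 0
Solving this homogeneous linear system for the smallest-integer solution (first nonzero entry positive) gives (2, -2, -3, -1).

(2, -2, -3, -1)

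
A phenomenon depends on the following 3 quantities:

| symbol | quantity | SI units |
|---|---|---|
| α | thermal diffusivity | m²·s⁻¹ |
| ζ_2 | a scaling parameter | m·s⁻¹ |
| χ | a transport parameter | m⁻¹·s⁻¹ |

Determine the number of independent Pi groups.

There are 3 variables and 2 base dimensions (L, T).
The dimension matrix has rank 2.
Independent dimensionless groups: 3 − 2 = 1.

1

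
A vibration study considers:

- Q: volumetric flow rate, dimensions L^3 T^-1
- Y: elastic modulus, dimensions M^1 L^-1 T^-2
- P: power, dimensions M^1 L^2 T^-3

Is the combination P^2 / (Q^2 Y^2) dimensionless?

yes

Sum the exponent of each base dimension across the product:
  M: −2·[Q]_M − 2·[Y]_M + 2·[P]_M = −2·(0) − 2·(1) + 2·(1) = 0
  L: −2·[Q]_L − 2·[Y]_L + 2·[P]_L = −2·(3) − 2·(-1) + 2·(2) = 0
  T: −2·[Q]_T − 2·[Y]_T + 2·[P]_T = −2·(-1) − 2·(-2) + 2·(-3) = 0
All base exponents vanish — dimensionless.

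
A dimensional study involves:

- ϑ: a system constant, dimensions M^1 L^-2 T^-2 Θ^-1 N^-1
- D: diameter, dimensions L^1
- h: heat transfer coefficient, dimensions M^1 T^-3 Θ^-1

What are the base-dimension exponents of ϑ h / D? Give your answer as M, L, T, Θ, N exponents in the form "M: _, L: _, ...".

M: 2, L: -3, T: -5, Θ: -2, N: -1

Collect each base-dimension exponent across the product:
  M: (1) − (0) + (1) = 2
  L: (-2) − (1) + (0) = -3
  T: (-2) − (0) + (-3) = -5
  Θ: (-1) − (0) + (-1) = -2
  N: (-1) − (0) + (0) = -1
So the dimensions are [M² L⁻³ T⁻⁵ Θ⁻² N⁻¹].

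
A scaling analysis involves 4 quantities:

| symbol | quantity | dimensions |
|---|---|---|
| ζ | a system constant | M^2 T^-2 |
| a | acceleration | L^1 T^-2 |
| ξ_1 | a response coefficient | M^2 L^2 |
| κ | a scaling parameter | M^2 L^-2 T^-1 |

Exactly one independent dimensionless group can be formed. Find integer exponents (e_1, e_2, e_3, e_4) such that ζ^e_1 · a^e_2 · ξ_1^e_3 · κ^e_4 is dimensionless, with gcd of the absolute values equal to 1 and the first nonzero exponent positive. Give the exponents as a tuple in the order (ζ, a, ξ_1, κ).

(3, -2, -1, -2)

M: e_1·(2) + e_2·(0) + e_3·(2) + e_4·(2) = 0
L: e_1·(0) + e_2·(1) + e_3·(2) + e_4·(-2) = 0
T: e_1·(-2) + e_2·(-2) + e_3·(0) + e_4·(-1) = 0
Solving this homogeneous linear system for the smallest-integer solution (first nonzero entry positive) gives (3, -2, -1, -2).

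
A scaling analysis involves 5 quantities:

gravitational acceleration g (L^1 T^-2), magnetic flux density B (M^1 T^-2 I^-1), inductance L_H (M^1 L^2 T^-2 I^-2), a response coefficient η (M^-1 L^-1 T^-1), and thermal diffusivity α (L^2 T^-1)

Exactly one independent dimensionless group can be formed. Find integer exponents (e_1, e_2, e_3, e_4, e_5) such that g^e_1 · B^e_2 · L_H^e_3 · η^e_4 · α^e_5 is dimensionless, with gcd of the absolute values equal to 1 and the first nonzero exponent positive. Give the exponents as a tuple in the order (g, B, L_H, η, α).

(3, -2, 1, -1, -3)

M: e_1·(0) + e_2·(1) + e_3·(1) + e_4·(-1) + e_5·(0) = 0
L: e_1·(1) + e_2·(0) + e_3·(2) + e_4·(-1) + e_5·(2) = 0
T: e_1·(-2) + e_2·(-2) + e_3·(-2) + e_4·(-1) + e_5·(-1) = 0
I: e_1·(0) + e_2·(-1) + e_3·(-2) + e_4·(0) + e_5·(0) = 0
Solving this homogeneous linear system for the smallest-integer solution (first nonzero entry positive) gives (3, -2, 1, -1, -3).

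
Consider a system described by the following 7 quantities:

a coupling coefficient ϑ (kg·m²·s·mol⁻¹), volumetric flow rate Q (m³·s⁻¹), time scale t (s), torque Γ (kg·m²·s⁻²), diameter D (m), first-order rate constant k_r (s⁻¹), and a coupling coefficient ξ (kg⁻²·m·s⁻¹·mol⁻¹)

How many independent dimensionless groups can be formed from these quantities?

There are 7 variables and 4 base dimensions (M, L, T, N).
The dimension matrix has rank 4.
Independent dimensionless groups: 7 − 4 = 3.

3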